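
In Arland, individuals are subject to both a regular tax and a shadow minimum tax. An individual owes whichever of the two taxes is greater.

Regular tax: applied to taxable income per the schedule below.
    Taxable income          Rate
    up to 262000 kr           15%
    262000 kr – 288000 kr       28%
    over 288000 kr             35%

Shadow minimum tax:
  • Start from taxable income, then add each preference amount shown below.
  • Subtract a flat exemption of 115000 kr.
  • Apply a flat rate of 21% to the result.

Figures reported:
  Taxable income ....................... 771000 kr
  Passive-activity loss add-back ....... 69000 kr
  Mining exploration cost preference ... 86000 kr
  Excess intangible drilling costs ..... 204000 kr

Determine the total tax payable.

Shadow minimum tax:
  Adjusted income: 771000 kr + 69000 kr + 86000 kr + 204000 kr = 1130000 kr
  Less exemption 115000 kr → base 1015000 kr
  1015000 kr × 21% = 213150 kr

Regular tax:
  262000 kr × 15% = 39300 kr
  26000 kr × 28% = 7280 kr
  483000 kr × 35% = 169050 kr
  → 215630 kr

215630 kr > 213150 kr, so the regular tax governs.

215630 kr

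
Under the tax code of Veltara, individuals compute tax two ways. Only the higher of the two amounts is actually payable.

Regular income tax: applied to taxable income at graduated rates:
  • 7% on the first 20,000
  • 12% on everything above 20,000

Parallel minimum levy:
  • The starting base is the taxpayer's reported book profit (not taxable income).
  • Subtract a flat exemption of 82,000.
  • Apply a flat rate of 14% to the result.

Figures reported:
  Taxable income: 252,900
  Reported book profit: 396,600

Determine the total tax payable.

44,044

Regular income tax:
  20,000 × 7% = 1,400
  232,900 × 12% = 27,948
  → 29,348

Parallel minimum levy:
  Base (reported book profit): 396,600
  Less exemption 82,000 → base 314,600
  314,600 × 14% = 44,044

44,044 > 29,348, so the parallel minimum levy is the binding amount.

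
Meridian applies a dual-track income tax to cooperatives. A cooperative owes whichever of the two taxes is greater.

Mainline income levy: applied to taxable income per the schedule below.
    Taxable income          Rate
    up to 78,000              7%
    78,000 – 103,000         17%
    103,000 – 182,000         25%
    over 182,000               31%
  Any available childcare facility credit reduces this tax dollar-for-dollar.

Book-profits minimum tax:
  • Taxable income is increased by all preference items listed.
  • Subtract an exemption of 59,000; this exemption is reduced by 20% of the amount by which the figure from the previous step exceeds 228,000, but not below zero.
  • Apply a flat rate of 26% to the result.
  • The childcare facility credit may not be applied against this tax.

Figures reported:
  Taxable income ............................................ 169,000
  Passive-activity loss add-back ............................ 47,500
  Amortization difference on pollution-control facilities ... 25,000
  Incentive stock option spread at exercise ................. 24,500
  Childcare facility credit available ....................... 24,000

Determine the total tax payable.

55,796

Book-profits minimum tax:
  Adjusted income: 169,000 + 47,500 + 25,000 + 24,500 = 266,000
  Exemption: 59,000 − 20% × (266,000 − 228,000) = 59,000 − 7,600 = 51,400
  Base: 266,000 − 51,400 = 214,600
  214,600 × 26% = 55,796

Mainline income levy:
  78,000 × 7% = 5,460
  25,000 × 17% = 4,250
  66,000 × 25% = 16,500
  → 26,210
  Less childcare facility credit 24,000 → 2,210

55,796 > 2,210, so the book-profits minimum tax is the binding amount.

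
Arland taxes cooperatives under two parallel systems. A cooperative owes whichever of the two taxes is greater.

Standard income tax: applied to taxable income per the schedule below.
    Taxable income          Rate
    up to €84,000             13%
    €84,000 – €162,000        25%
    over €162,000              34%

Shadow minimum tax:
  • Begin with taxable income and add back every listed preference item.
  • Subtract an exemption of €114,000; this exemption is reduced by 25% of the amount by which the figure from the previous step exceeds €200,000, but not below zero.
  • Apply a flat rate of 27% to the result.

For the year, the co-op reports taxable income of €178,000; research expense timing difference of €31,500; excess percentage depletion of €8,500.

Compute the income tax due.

Shadow minimum tax:
  Adjusted income: €178,000 + €31,500 + €8,500 = €218,000
  Exemption: €114,000 − 25% × (€218,000 − €200,000) = €114,000 − €4,500 = €109,500
  Base: €218,000 − €109,500 = €108,500
  €108,500 × 27% = €29,295

Standard income tax:
  €84,000 × 13% = €10,920
  €78,000 × 25% = €19,500
  €16,000 × 34% = €5,440
  → €35,860

€35,860 > €29,295, so the standard income tax governs.

€35,860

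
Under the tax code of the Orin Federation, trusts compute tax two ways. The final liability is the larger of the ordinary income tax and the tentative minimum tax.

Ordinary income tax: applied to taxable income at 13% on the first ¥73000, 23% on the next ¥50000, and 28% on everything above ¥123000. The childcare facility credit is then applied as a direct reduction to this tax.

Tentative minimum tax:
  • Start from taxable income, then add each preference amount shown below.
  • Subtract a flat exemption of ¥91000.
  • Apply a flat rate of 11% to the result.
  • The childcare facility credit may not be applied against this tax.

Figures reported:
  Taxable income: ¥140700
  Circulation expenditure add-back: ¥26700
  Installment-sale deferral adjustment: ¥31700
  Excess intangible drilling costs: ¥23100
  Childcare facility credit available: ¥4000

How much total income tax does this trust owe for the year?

¥21946

Ordinary income tax:
  ¥73000 × 13% = ¥9490
  ¥50000 × 23% = ¥11500
  ¥17700 × 28% = ¥4956
  → ¥25946
  Less childcare facility credit ¥4000 → ¥21946

Tentative minimum tax:
  Adjusted income: ¥140700 + ¥26700 + ¥31700 + ¥23100 = ¥222200
  Less exemption ¥91000 → base ¥131200
  ¥131200 × 11% = ¥14432

¥21946 > ¥14432, so the ordinary income tax governs.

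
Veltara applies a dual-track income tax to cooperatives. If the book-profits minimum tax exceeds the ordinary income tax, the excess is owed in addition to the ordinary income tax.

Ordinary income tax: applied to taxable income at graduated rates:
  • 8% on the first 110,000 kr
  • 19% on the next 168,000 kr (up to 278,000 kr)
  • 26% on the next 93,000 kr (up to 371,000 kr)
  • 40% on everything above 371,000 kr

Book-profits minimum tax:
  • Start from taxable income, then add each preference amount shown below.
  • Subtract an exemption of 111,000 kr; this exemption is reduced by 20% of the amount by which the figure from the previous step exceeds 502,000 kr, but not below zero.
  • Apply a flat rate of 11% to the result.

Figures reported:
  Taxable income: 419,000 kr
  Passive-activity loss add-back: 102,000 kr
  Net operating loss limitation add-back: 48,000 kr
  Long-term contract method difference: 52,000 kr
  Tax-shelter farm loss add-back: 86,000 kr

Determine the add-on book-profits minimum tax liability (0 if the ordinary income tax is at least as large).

Ordinary income tax:
  110,000 kr × 8% = 8,800 kr
  168,000 kr × 19% = 31,920 kr
  93,000 kr × 26% = 24,180 kr
  48,000 kr × 40% = 19,200 kr
  → 84,100 kr

Book-profits minimum tax:
  Adjusted income: 419,000 kr + 102,000 kr + 48,000 kr + 52,000 kr + 86,000 kr = 707,000 kr
  Exemption: 111,000 kr − 20% × (707,000 kr − 502,000 kr) = 111,000 kr − 41,000 kr = 70,000 kr
  Base: 707,000 kr − 70,000 kr = 637,000 kr
  637,000 kr × 11% = 70,070 kr

70,070 kr ≤ 84,100 kr, so no add-on is due.

0 kr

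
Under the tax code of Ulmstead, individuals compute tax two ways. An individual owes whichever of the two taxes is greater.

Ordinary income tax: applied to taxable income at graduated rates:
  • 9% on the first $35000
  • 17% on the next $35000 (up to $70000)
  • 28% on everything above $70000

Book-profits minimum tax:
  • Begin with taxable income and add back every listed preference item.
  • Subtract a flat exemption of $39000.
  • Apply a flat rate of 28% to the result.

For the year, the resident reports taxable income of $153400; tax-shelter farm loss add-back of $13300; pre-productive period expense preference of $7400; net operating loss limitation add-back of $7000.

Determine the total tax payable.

$39788

Book-profits minimum tax:
  Adjusted income: $153400 + $13300 + $7400 + $7000 = $181100
  Less exemption $39000 → base $142100
  $142100 × 28% = $39788

Ordinary income tax:
  $35000 × 9% = $3150
  $35000 × 17% = $5950
  $83400 × 28% = $23352
  → $32452

$39788 > $32452, so the book-profits minimum tax is the binding amount.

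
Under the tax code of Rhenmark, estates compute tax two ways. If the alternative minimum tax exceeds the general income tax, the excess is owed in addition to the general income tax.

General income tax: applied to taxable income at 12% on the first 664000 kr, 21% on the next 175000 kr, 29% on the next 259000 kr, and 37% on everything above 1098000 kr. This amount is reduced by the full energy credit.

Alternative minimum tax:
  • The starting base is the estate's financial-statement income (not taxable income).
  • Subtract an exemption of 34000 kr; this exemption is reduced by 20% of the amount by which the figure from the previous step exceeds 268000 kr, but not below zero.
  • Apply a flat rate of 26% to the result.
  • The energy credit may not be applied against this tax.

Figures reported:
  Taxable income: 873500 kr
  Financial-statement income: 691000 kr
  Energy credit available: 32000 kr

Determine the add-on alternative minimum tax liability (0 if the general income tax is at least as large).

Alternative minimum tax:
  Base (financial-statement income): 691000 kr
  Exemption: 20% × (691000 kr − 268000 kr) = 84600 kr ≥ 34000 kr, so the exemption is fully phased out
  Base: 691000 kr − 0 kr = 691000 kr
  691000 kr × 26% = 179660 kr

General income tax:
  664000 kr × 12% = 79680 kr
  175000 kr × 21% = 36750 kr
  34500 kr × 29% = 10005 kr
  → 126435 kr
  Less energy credit 32000 kr → 94435 kr

Excess of alternative minimum tax over general income tax: 179660 kr − 94435 kr = 85225 kr.

85225 kr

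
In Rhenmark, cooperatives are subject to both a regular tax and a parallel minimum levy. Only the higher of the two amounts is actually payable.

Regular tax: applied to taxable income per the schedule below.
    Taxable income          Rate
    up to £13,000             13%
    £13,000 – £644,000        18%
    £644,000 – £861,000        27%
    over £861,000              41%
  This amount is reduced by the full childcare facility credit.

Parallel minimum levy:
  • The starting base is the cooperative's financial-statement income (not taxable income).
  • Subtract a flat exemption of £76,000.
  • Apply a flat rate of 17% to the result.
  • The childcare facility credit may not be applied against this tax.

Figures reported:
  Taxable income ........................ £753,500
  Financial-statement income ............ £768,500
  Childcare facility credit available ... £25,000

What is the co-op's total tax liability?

£119,835

Regular tax:
  £13,000 × 13% = £1,690
  £631,000 × 18% = £113,580
  £109,500 × 27% = £29,565
  → £144,835
  Less childcare facility credit £25,000 → £119,835

Parallel minimum levy:
  Base (financial-statement income): £768,500
  Less exemption £76,000 → base £692,500
  £692,500 × 17% = £117,725

£119,835 > £117,725, so the regular tax governs.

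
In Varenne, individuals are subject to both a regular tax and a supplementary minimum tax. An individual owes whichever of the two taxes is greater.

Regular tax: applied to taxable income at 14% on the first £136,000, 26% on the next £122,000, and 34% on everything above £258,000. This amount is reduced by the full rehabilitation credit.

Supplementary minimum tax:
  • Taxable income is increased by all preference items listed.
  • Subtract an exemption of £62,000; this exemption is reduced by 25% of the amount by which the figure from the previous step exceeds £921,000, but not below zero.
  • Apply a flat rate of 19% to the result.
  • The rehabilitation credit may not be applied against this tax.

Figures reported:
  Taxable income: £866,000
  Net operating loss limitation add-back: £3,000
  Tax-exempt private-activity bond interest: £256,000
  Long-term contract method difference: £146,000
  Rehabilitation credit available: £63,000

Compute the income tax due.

£241,490

Regular tax:
  £136,000 × 14% = £19,040
  £122,000 × 26% = £31,720
  £608,000 × 34% = £206,720
  → £257,480
  Less rehabilitation credit £63,000 → £194,480

Supplementary minimum tax:
  Adjusted income: £866,000 + £3,000 + £256,000 + £146,000 = £1,271,000
  Exemption: 25% × (£1,271,000 − £921,000) = £87,500 ≥ £62,000, so the exemption is fully phased out
  Base: £1,271,000 − £0 = £1,271,000
  £1,271,000 × 19% = £241,490

£241,490 > £194,480, so the supplementary minimum tax is the binding amount.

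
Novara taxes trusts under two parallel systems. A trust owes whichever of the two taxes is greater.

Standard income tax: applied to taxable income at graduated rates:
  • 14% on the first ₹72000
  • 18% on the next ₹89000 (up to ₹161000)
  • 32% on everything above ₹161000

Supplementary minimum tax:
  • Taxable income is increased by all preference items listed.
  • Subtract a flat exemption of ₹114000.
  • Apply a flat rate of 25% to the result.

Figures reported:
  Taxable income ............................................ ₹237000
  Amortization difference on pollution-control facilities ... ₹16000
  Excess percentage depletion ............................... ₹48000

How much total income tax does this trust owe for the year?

Standard income tax:
  ₹72000 × 14% = ₹10080
  ₹89000 × 18% = ₹16020
  ₹76000 × 32% = ₹24320
  → ₹50420

Supplementary minimum tax:
  Adjusted income: ₹237000 + ₹16000 + ₹48000 = ₹301000
  Less exemption ₹114000 → base ₹187000
  ₹187000 × 25% = ₹46750

₹50420 > ₹46750, so the standard income tax governs.

₹50420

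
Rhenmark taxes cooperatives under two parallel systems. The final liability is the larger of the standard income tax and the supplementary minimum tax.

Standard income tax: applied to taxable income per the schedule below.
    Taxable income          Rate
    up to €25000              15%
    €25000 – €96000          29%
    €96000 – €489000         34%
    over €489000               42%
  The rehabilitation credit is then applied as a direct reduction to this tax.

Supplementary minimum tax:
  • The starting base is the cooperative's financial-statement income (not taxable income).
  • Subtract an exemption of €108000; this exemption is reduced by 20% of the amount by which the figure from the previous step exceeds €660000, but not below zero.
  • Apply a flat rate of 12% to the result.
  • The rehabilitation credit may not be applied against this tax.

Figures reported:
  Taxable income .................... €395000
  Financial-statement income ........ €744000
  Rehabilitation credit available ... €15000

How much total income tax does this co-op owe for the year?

€111000

Supplementary minimum tax:
  Base (financial-statement income): €744000
  Exemption: €108000 − 20% × (€744000 − €660000) = €108000 − €16800 = €91200
  Base: €744000 − €91200 = €652800
  €652800 × 12% = €78336

Standard income tax:
  €25000 × 15% = €3750
  €71000 × 29% = €20590
  €299000 × 34% = €101660
  → €126000
  Less rehabilitation credit €15000 → €111000

€111000 > €78336, so the standard income tax governs.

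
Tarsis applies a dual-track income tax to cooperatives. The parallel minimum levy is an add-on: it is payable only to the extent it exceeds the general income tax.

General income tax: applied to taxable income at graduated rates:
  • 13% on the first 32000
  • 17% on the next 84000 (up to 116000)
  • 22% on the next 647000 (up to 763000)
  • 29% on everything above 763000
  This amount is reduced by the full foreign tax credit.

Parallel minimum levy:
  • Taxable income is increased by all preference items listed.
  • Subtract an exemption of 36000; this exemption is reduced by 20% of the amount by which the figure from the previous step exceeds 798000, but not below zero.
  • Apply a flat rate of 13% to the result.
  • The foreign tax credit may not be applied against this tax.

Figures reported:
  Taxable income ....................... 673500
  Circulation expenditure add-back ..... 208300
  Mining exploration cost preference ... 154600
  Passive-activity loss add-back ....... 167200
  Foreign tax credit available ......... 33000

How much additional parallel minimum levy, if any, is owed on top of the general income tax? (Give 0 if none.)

General income tax:
  32000 × 13% = 4160
  84000 × 17% = 14280
  557500 × 22% = 122650
  → 141090
  Less foreign tax credit 33000 → 108090

Parallel minimum levy:
  Adjusted income: 673500 + 208300 + 154600 + 167200 = 1203600
  Exemption: 20% × (1203600 − 798000) = 81120 ≥ 36000, so the exemption is fully phased out
  Base: 1203600 − 0 = 1203600
  1203600 × 13% = 156468

Excess of parallel minimum levy over general income tax: 156468 − 108090 = 48378.

48378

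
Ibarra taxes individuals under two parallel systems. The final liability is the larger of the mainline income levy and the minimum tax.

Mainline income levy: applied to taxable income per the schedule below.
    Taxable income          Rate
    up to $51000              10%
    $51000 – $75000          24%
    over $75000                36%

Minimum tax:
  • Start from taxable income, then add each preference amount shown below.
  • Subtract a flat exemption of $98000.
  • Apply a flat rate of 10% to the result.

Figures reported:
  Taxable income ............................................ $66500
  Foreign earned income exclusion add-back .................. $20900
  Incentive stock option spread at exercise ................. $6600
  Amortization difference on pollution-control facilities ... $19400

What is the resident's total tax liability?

Mainline income levy:
  $51000 × 10% = $5100
  $15500 × 24% = $3720
  → $8820

Minimum tax:
  Adjusted income: $66500 + $20900 + $6600 + $19400 = $113400
  Less exemption $98000 → base $15400
  $15400 × 10% = $1540

$8820 > $1540, so the mainline income levy governs.

$8820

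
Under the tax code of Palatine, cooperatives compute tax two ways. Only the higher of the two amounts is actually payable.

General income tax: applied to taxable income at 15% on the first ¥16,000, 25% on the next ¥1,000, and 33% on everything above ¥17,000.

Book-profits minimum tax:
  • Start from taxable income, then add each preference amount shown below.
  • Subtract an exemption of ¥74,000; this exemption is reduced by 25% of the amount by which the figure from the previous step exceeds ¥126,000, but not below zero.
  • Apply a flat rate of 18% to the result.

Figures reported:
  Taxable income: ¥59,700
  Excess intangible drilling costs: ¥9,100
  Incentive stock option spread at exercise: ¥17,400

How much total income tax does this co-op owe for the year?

¥16,741

Book-profits minimum tax:
  Adjusted income: ¥59,700 + ¥9,100 + ¥17,400 = ¥86,200
  Exemption: ¥86,200 ≤ ¥126,000, so full ¥74,000 applies
  Base: ¥86,200 − ¥74,000 = ¥12,200
  ¥12,200 × 18% = ¥2,196

General income tax:
  ¥16,000 × 15% = ¥2,400
  ¥1,000 × 25% = ¥250
  ¥42,700 × 33% = ¥14,091
  → ¥16,741

¥16,741 > ¥2,196, so the general income tax governs.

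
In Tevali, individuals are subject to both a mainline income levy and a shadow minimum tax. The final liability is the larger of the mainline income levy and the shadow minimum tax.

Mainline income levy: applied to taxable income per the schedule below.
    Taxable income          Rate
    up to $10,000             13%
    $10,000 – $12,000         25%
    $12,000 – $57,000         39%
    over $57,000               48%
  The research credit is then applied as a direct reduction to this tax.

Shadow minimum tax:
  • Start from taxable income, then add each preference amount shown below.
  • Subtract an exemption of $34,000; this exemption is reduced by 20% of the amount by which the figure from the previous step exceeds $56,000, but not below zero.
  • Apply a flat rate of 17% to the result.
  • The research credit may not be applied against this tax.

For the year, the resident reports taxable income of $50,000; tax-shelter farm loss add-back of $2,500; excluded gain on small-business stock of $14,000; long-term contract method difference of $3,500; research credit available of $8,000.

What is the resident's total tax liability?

$8,620

Mainline income levy:
  $10,000 × 13% = $1,300
  $2,000 × 25% = $500
  $38,000 × 39% = $14,820
  → $16,620
  Less research credit $8,000 → $8,620

Shadow minimum tax:
  Adjusted income: $50,000 + $2,500 + $14,000 + $3,500 = $70,000
  Exemption: $34,000 − 20% × ($70,000 − $56,000) = $34,000 − $2,800 = $31,200
  Base: $70,000 − $31,200 = $38,800
  $38,800 × 17% = $6,596

$8,620 > $6,596, so the mainline income levy governs.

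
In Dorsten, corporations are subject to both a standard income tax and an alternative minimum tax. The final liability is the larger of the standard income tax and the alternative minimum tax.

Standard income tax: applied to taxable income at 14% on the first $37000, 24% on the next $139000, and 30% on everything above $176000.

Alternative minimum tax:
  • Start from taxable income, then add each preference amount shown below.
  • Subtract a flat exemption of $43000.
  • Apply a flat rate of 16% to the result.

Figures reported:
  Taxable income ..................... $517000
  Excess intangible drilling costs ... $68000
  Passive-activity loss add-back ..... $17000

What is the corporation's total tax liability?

Alternative minimum tax:
  Adjusted income: $517000 + $68000 + $17000 = $602000
  Less exemption $43000 → base $559000
  $559000 × 16% = $89440

Standard income tax:
  $37000 × 14% = $5180
  $139000 × 24% = $33360
  $341000 × 30% = $102300
  → $140840

$140840 > $89440, so the standard income tax governs.

$140840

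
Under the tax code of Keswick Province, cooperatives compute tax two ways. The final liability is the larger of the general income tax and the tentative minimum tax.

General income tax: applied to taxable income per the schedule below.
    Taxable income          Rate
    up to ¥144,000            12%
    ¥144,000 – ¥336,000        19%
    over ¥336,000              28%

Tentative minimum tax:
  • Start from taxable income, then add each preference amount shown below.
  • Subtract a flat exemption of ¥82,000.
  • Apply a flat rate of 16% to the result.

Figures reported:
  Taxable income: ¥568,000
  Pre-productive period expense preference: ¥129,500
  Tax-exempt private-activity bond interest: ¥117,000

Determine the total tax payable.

¥118,720

General income tax:
  ¥144,000 × 12% = ¥17,280
  ¥192,000 × 19% = ¥36,480
  ¥232,000 × 28% = ¥64,960
  → ¥118,720

Tentative minimum tax:
  Adjusted income: ¥568,000 + ¥129,500 + ¥117,000 = ¥814,500
  Less exemption ¥82,000 → base ¥732,500
  ¥732,500 × 16% = ¥117,200

¥118,720 > ¥117,200, so the general income tax governs.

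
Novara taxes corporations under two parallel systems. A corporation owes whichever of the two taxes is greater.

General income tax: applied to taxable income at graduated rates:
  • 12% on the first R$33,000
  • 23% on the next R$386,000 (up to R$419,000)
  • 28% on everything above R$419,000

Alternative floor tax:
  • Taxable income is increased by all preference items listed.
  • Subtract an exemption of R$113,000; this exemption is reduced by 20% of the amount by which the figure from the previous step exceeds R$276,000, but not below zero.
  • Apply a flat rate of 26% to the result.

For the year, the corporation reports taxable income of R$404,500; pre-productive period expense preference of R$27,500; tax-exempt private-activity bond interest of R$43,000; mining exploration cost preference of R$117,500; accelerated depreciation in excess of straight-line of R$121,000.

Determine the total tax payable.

General income tax:
  R$33,000 × 12% = R$3,960
  R$371,500 × 23% = R$85,445
  → R$89,405

Alternative floor tax:
  Adjusted income: R$404,500 + R$27,500 + R$43,000 + R$117,500 + R$121,000 = R$713,500
  Exemption: R$113,000 − 20% × (R$713,500 − R$276,000) = R$113,000 − R$87,500 = R$25,500
  Base: R$713,500 − R$25,500 = R$688,000
  R$688,000 × 26% = R$178,880

R$178,880 > R$89,405, so the alternative floor tax is the binding amount.

R$178,880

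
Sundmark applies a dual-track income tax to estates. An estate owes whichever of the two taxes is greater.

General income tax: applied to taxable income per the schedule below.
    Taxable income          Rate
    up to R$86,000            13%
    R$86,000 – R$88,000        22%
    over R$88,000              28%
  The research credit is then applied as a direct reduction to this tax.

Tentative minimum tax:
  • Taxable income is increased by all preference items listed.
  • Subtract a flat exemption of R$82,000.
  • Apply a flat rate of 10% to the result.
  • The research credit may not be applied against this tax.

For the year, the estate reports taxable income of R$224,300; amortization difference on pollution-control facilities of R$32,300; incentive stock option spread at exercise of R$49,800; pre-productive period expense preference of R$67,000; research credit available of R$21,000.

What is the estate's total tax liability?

Tentative minimum tax:
  Adjusted income: R$224,300 + R$32,300 + R$49,800 + R$67,000 = R$373,400
  Less exemption R$82,000 → base R$291,400
  R$291,400 × 10% = R$29,140

General income tax:
  R$86,000 × 13% = R$11,180
  R$2,000 × 22% = R$440
  R$136,300 × 28% = R$38,164
  → R$49,784
  Less research credit R$21,000 → R$28,784

R$29,140 > R$28,784, so the tentative minimum tax is the binding amount.

R$29,140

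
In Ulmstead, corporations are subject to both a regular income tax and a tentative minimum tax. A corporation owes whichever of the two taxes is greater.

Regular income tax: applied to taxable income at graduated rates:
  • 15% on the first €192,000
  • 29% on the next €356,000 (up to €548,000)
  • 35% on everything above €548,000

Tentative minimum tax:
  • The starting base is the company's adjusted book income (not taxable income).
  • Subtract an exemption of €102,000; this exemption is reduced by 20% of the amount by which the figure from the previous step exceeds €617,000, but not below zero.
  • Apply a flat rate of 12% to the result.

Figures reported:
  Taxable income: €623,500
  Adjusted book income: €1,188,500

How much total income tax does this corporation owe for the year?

Tentative minimum tax:
  Base (adjusted book income): €1,188,500
  Exemption: 20% × (€1,188,500 − €617,000) = €114,300 ≥ €102,000, so the exemption is fully phased out
  Base: €1,188,500 − €0 = €1,188,500
  €1,188,500 × 12% = €142,620

Regular income tax:
  €192,000 × 15% = €28,800
  €356,000 × 29% = €103,240
  €75,500 × 35% = €26,425
  → €158,465

€158,465 > €142,620, so the regular income tax governs.

€158,465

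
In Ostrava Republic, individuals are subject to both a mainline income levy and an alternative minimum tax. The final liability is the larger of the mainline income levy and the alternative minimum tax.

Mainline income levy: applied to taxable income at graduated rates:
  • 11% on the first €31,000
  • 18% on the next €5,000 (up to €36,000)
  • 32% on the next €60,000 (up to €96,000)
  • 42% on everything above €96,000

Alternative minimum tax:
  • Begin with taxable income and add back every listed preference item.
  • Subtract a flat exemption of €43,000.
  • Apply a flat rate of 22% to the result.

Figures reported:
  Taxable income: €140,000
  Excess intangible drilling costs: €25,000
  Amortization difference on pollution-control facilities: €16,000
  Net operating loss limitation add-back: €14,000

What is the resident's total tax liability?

€41,990

Alternative minimum tax:
  Adjusted income: €140,000 + €25,000 + €16,000 + €14,000 = €195,000
  Less exemption €43,000 → base €152,000
  €152,000 × 22% = €33,440

Mainline income levy:
  €31,000 × 11% = €3,410
  €5,000 × 18% = €900
  €60,000 × 32% = €19,200
  €44,000 × 42% = €18,480
  → €41,990

€41,990 > €33,440, so the mainline income levy governs.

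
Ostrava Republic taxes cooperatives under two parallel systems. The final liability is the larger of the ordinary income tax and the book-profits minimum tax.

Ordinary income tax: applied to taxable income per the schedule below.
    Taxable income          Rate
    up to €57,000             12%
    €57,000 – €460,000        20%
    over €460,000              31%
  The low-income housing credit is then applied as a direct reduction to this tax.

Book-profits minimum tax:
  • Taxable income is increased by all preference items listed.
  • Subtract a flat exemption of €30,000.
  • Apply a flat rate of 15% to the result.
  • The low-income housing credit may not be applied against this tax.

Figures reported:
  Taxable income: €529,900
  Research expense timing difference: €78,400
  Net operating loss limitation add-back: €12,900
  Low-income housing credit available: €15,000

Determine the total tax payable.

€94,109

Ordinary income tax:
  €57,000 × 12% = €6,840
  €403,000 × 20% = €80,600
  €69,900 × 31% = €21,669
  → €109,109
  Less low-income housing credit €15,000 → €94,109

Book-profits minimum tax:
  Adjusted income: €529,900 + €78,400 + €12,900 = €621,200
  Less exemption €30,000 → base €591,200
  €591,200 × 15% = €88,680

€94,109 > €88,680, so the ordinary income tax governs.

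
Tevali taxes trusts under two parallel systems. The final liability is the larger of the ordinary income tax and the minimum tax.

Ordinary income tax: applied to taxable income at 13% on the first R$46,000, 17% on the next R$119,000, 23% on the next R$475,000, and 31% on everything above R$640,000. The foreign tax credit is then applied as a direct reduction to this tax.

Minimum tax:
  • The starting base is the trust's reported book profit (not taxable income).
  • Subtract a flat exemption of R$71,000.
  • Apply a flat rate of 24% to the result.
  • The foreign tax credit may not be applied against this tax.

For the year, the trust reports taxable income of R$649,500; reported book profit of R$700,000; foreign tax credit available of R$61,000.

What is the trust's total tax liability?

Minimum tax:
  Base (reported book profit): R$700,000
  Less exemption R$71,000 → base R$629,000
  R$629,000 × 24% = R$150,960

Ordinary income tax:
  R$46,000 × 13% = R$5,980
  R$119,000 × 17% = R$20,230
  R$475,000 × 23% = R$109,250
  R$9,500 × 31% = R$2,945
  → R$138,405
  Less foreign tax credit R$61,000 → R$77,405

R$150,960 > R$77,405, so the minimum tax is the binding amount.

R$150,960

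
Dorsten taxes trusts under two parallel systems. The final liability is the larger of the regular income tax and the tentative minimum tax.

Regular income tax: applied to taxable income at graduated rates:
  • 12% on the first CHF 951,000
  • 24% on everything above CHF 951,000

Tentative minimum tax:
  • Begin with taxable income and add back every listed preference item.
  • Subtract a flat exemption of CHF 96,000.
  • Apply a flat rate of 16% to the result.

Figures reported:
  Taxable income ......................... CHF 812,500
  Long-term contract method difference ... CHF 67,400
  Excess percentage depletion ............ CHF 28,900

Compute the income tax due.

CHF 130,048

Regular income tax:
  CHF 812,500 × 12% = CHF 97,500

Tentative minimum tax:
  Adjusted income: CHF 812,500 + CHF 67,400 + CHF 28,900 = CHF 908,800
  Less exemption CHF 96,000 → base CHF 812,800
  CHF 812,800 × 16% = CHF 130,048

CHF 130,048 > CHF 97,500, so the tentative minimum tax is the binding amount.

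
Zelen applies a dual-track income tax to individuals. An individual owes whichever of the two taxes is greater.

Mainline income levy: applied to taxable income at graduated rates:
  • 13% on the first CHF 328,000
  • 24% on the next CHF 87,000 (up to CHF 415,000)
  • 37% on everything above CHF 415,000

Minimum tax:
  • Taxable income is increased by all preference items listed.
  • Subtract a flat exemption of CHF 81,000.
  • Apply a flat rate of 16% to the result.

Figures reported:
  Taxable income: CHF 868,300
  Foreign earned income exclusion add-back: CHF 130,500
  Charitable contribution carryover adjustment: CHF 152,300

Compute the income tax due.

Mainline income levy:
  CHF 328,000 × 13% = CHF 42,640
  CHF 87,000 × 24% = CHF 20,880
  CHF 453,300 × 37% = CHF 167,721
  → CHF 231,241

Minimum tax:
  Adjusted income: CHF 868,300 + CHF 130,500 + CHF 152,300 = CHF 1,151,100
  Less exemption CHF 81,000 → base CHF 1,070,100
  CHF 1,070,100 × 16% = CHF 171,216

CHF 231,241 > CHF 171,216, so the mainline income levy governs.

CHF 231,241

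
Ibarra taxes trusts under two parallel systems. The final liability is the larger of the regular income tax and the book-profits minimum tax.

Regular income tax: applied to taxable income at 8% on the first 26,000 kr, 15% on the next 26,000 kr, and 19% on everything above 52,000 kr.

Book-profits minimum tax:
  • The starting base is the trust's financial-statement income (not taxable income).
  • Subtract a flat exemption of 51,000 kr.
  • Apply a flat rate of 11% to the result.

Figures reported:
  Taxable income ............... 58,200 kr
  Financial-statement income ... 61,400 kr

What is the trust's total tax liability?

7,158 kr

Book-profits minimum tax:
  Base (financial-statement income): 61,400 kr
  Less exemption 51,000 kr → base 10,400 kr
  10,400 kr × 11% = 1,144 kr

Regular income tax:
  26,000 kr × 8% = 2,080 kr
  26,000 kr × 15% = 3,900 kr
  6,200 kr × 19% = 1,178 kr
  → 7,158 kr

7,158 kr > 1,144 kr, so the regular income tax governs.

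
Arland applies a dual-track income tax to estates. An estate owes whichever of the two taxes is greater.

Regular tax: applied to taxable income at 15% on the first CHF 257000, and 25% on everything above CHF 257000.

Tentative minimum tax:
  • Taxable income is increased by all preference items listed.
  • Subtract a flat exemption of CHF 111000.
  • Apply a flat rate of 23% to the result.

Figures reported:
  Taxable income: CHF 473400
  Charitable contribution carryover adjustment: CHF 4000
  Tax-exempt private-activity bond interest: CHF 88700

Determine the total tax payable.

CHF 104673

Regular tax:
  CHF 257000 × 15% = CHF 38550
  CHF 216400 × 25% = CHF 54100
  → CHF 92650

Tentative minimum tax:
  Adjusted income: CHF 473400 + CHF 4000 + CHF 88700 = CHF 566100
  Less exemption CHF 111000 → base CHF 455100
  CHF 455100 × 23% = CHF 104673

CHF 104673 > CHF 92650, so the tentative minimum tax is the binding amount.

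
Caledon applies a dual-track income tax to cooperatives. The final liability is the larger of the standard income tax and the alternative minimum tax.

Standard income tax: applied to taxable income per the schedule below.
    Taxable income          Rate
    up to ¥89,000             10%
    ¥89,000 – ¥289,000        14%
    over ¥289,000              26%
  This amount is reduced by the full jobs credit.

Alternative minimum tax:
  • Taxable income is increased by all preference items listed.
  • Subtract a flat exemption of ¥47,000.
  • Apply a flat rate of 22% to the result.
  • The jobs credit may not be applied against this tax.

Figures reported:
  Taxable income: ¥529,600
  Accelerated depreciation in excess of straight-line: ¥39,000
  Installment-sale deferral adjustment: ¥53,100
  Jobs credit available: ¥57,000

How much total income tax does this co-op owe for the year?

Alternative minimum tax:
  Adjusted income: ¥529,600 + ¥39,000 + ¥53,100 = ¥621,700
  Less exemption ¥47,000 → base ¥574,700
  ¥574,700 × 22% = ¥126,434

Standard income tax:
  ¥89,000 × 10% = ¥8,900
  ¥200,000 × 14% = ¥28,000
  ¥240,600 × 26% = ¥62,556
  → ¥99,456
  Less jobs credit ¥57,000 → ¥42,456

¥126,434 > ¥42,456, so the alternative minimum tax is the binding amount.

¥126,434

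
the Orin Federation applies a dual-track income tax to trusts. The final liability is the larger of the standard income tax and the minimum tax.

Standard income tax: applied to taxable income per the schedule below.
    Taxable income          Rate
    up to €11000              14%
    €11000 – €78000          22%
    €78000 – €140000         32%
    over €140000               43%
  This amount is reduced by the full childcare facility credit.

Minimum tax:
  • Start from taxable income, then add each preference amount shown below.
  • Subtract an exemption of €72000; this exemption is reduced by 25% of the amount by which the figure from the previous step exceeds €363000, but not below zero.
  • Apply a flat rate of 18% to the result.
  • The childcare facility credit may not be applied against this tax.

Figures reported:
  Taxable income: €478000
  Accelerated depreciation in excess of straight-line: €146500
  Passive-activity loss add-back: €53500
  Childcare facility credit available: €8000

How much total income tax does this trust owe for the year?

Minimum tax:
  Adjusted income: €478000 + €146500 + €53500 = €678000
  Exemption: 25% × (€678000 − €363000) = €78750 ≥ €72000, so the exemption is fully phased out
  Base: €678000 − €0 = €678000
  €678000 × 18% = €122040

Standard income tax:
  €11000 × 14% = €1540
  €67000 × 22% = €14740
  €62000 × 32% = €19840
  €338000 × 43% = €145340
  → €181460
  Less childcare facility credit €8000 → €173460

€173460 > €122040, so the standard income tax governs.

€173460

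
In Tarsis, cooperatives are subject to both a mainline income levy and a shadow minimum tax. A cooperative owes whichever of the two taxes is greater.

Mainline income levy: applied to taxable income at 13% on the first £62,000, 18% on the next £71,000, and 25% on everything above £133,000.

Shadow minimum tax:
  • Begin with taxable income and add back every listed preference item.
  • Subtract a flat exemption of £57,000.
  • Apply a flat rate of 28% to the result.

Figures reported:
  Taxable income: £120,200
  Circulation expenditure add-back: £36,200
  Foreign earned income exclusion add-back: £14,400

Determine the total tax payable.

£31,864

Shadow minimum tax:
  Adjusted income: £120,200 + £36,200 + £14,400 = £170,800
  Less exemption £57,000 → base £113,800
  £113,800 × 28% = £31,864

Mainline income levy:
  £62,000 × 13% = £8,060
  £58,200 × 18% = £10,476
  → £18,536

£31,864 > £18,536, so the shadow minimum tax is the binding amount.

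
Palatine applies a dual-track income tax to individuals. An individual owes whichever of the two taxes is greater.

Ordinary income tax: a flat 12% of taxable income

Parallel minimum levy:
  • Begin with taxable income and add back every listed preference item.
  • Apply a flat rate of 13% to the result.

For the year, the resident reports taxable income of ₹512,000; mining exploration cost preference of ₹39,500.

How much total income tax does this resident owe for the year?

₹71,695

Ordinary income tax:
  ₹512,000 × 12% = ₹61,440

Parallel minimum levy:
  Adjusted income: ₹512,000 + ₹39,500 = ₹551,500
  ₹551,500 × 13% = ₹71,695

₹71,695 > ₹61,440, so the parallel minimum levy is the binding amount.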